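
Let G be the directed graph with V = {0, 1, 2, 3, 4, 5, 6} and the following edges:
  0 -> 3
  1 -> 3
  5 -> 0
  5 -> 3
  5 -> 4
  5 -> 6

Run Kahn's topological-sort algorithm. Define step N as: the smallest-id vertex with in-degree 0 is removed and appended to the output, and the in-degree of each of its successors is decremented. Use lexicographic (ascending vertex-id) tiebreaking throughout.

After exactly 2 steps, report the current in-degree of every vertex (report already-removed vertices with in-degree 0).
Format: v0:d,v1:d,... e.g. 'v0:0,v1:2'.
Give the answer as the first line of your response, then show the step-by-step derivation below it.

v0:1,v1:0,v2:0,v3:2,v4:1,v5:0,v6:1

step 1: output 1; order=[1]; indeg=(1,0,0,2,1,0,1)
step 2: output 2; order=[1,2]; indeg=(1,0,0,2,1,0,1)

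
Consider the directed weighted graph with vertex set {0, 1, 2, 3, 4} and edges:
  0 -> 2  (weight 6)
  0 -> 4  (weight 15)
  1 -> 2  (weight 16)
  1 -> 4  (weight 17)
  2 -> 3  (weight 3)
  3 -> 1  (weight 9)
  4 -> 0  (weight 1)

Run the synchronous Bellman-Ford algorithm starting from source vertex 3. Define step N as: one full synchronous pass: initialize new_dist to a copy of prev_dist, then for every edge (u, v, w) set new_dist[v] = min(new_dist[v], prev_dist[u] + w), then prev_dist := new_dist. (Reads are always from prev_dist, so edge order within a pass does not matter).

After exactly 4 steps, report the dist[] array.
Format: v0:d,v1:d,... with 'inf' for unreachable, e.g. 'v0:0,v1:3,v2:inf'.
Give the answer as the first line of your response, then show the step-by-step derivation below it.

v0:27,v1:9,v2:25,v3:0,v4:26

step 1: dist = v0:inf,v1:9,v2:inf,v3:0,v4:inf
step 2: dist = v0:inf,v1:9,v2:25,v3:0,v4:26
step 3: dist = v0:27,v1:9,v2:25,v3:0,v4:26
step 4: dist = v0:27,v1:9,v2:25,v3:0,v4:26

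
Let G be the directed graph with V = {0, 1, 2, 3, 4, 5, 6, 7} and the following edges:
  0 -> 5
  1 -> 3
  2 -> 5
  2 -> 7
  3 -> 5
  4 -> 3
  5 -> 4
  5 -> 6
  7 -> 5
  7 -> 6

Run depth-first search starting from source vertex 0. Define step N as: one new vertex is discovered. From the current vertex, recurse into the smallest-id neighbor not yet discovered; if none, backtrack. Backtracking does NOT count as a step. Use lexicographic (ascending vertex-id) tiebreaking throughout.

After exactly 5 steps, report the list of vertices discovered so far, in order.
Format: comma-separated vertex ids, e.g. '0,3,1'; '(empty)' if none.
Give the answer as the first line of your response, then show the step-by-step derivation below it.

0,5,4,3,6

step 1: discover 0; path=0; order=0
step 2: discover 5; path=0>5; order=0,5
step 3: discover 4; path=0>5>4; order=0,5,4
step 4: discover 3; path=0>5>4>3; order=0,5,4,3
step 5: discover 6; path=0>5>6; order=0,5,4,3,6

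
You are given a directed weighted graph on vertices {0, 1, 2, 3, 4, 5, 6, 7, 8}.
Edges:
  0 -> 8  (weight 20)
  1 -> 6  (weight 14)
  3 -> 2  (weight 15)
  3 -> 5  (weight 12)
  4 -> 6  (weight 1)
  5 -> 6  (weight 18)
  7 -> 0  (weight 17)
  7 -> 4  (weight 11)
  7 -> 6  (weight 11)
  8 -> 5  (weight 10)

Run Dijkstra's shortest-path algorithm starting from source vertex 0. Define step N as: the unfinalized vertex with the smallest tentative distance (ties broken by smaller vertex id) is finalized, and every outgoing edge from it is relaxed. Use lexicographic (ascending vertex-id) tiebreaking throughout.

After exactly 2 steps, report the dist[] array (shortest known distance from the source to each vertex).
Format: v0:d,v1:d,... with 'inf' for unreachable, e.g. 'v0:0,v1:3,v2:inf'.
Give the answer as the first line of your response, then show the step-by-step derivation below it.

v0:0,v1:inf,v2:inf,v3:inf,v4:inf,v5:30,v6:inf,v7:inf,v8:20

step 1: dist = v0:0,v1:inf,v2:inf,v3:inf,v4:inf,v5:inf,v6:inf,v7:inf,v8:20
step 2: dist = v0:0,v1:inf,v2:inf,v3:inf,v4:inf,v5:30,v6:inf,v7:inf,v8:20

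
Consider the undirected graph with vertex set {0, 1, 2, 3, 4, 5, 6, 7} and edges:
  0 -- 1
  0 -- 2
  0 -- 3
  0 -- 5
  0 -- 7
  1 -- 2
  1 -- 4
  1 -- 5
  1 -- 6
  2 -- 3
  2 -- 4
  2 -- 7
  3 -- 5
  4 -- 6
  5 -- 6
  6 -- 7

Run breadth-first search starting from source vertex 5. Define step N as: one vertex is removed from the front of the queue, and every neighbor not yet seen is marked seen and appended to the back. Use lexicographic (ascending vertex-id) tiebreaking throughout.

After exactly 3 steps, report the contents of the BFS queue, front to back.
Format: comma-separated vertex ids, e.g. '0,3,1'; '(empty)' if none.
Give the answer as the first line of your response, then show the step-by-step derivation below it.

3,6,2,7,4

step 1: dequeue 5; queue=[0,1,3,6]; order=5
step 2: dequeue 0; queue=[1,3,6,2,7]; order=5,0
step 3: dequeue 1; queue=[3,6,2,7,4]; order=5,0,1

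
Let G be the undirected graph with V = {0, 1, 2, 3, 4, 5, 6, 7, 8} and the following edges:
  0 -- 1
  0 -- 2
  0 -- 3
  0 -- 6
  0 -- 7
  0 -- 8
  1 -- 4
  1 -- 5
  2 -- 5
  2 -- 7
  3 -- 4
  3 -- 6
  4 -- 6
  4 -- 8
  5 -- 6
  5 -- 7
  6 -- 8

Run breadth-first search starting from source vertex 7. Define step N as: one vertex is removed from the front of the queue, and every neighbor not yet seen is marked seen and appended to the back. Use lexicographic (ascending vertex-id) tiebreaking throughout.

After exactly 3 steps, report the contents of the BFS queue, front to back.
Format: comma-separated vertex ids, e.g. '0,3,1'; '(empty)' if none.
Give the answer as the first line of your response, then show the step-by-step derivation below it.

5,1,3,6,8

step 1: dequeue 7; queue=[0,2,5]; order=7
step 2: dequeue 0; queue=[2,5,1,3,6,8]; order=7,0
step 3: dequeue 2; queue=[5,1,3,6,8]; order=7,0,2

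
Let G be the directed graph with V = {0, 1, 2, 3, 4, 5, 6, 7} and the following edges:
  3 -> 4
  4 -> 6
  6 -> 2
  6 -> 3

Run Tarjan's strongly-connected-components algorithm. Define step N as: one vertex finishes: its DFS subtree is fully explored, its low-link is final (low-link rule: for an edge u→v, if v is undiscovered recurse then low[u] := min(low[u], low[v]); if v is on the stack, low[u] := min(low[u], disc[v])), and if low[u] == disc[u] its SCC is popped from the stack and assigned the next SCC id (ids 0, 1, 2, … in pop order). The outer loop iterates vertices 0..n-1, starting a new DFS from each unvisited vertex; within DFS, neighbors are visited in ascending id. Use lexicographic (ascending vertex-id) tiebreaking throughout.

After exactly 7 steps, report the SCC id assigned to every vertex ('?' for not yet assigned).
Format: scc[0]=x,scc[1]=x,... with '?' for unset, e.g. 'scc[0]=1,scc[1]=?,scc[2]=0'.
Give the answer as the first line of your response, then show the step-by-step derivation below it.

scc[0]=0,scc[1]=1,scc[2]=2,scc[3]=3,scc[4]=3,scc[5]=4,scc[6]=3,scc[7]=?

step 1: low=(low[0]=0,low[1]=?,low[2]=?,low[3]=?,low[4]=?,low[5]=?,low[6]=?,low[7]=?); scc=(scc[0]=0,scc[1]=?,scc[2]=?,scc[3]=?,scc[4]=?,scc[5]=?,scc[6]=?,scc[7]=?)
step 2: low=(low[0]=0,low[1]=1,low[2]=?,low[3]=?,low[4]=?,low[5]=?,low[6]=?,low[7]=?); scc=(scc[0]=0,scc[1]=1,scc[2]=?,scc[3]=?,scc[4]=?,scc[5]=?,scc[6]=?,scc[7]=?)
step 3: low=(low[0]=0,low[1]=1,low[2]=2,low[3]=?,low[4]=?,low[5]=?,low[6]=?,low[7]=?); scc=(scc[0]=0,scc[1]=1,scc[2]=2,scc[3]=?,scc[4]=?,scc[5]=?,scc[6]=?,scc[7]=?)
step 4: low=(low[0]=0,low[1]=1,low[2]=2,low[3]=3,low[4]=4,low[5]=?,low[6]=3,low[7]=?); scc=(scc[0]=0,scc[1]=1,scc[2]=2,scc[3]=?,scc[4]=?,scc[5]=?,scc[6]=?,scc[7]=?)
step 5: low=(low[0]=0,low[1]=1,low[2]=2,low[3]=3,low[4]=3,low[5]=?,low[6]=3,low[7]=?); scc=(scc[0]=0,scc[1]=1,scc[2]=2,scc[3]=?,scc[4]=?,scc[5]=?,scc[6]=?,scc[7]=?)
step 6: low=(low[0]=0,low[1]=1,low[2]=2,low[3]=3,low[4]=3,low[5]=?,low[6]=3,low[7]=?); scc=(scc[0]=0,scc[1]=1,scc[2]=2,scc[3]=3,scc[4]=3,scc[5]=?,scc[6]=3,scc[7]=?)
step 7: low=(low[0]=0,low[1]=1,low[2]=2,low[3]=3,low[4]=3,low[5]=6,low[6]=3,low[7]=?); scc=(scc[0]=0,scc[1]=1,scc[2]=2,scc[3]=3,scc[4]=3,scc[5]=4,scc[6]=3,scc[7]=?)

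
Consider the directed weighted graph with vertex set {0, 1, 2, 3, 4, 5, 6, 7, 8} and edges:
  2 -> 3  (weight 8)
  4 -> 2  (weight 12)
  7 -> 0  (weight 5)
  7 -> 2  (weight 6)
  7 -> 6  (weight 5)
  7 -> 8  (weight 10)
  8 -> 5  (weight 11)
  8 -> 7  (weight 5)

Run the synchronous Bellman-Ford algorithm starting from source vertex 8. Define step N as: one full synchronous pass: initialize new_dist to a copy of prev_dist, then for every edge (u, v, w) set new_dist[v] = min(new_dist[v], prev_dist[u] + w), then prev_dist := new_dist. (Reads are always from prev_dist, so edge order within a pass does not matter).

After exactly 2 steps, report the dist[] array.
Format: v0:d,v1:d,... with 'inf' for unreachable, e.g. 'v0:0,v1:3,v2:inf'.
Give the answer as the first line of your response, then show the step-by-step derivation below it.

v0:10,v1:inf,v2:11,v3:inf,v4:inf,v5:11,v6:10,v7:5,v8:0

step 1: dist = v0:inf,v1:inf,v2:inf,v3:inf,v4:inf,v5:11,v6:inf,v7:5,v8:0
step 2: dist = v0:10,v1:inf,v2:11,v3:inf,v4:inf,v5:11,v6:10,v7:5,v8:0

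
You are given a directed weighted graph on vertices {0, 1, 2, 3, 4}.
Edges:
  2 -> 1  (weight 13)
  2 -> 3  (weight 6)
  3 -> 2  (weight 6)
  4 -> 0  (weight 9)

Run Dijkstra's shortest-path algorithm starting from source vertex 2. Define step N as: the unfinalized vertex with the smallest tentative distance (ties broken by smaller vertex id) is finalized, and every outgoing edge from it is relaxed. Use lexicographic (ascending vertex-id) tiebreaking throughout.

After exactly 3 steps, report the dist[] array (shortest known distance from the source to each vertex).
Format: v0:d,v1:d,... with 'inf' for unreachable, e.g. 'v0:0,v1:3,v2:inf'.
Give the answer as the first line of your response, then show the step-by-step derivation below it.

v0:inf,v1:13,v2:0,v3:6,v4:inf

step 1: dist = v0:inf,v1:13,v2:0,v3:6,v4:inf
step 2: dist = v0:inf,v1:13,v2:0,v3:6,v4:inf
step 3: dist = v0:inf,v1:13,v2:0,v3:6,v4:inf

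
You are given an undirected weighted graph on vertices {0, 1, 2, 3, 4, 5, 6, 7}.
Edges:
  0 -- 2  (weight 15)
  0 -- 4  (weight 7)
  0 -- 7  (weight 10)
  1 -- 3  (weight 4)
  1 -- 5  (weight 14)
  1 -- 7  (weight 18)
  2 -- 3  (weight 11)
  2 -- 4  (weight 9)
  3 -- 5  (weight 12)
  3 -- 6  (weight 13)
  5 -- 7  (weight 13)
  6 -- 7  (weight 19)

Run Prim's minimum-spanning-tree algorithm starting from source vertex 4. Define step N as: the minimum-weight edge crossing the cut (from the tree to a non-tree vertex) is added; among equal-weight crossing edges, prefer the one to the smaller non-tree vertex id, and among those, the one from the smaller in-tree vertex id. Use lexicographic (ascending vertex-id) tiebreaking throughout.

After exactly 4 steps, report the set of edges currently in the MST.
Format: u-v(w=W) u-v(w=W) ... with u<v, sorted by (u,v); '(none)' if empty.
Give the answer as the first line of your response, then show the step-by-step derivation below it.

0-4(w=7) 0-7(w=10) 2-3(w=11) 2-4(w=9)

step 1: add edge 0-4 (w=7); MST = {0-4(w=7)}
step 2: add edge 2-4 (w=9); MST = {0-4(w=7) 2-4(w=9)}
step 3: add edge 0-7 (w=10); MST = {0-4(w=7) 0-7(w=10) 2-4(w=9)}
step 4: add edge 2-3 (w=11); MST = {0-4(w=7) 0-7(w=10) 2-3(w=11) 2-4(w=9)}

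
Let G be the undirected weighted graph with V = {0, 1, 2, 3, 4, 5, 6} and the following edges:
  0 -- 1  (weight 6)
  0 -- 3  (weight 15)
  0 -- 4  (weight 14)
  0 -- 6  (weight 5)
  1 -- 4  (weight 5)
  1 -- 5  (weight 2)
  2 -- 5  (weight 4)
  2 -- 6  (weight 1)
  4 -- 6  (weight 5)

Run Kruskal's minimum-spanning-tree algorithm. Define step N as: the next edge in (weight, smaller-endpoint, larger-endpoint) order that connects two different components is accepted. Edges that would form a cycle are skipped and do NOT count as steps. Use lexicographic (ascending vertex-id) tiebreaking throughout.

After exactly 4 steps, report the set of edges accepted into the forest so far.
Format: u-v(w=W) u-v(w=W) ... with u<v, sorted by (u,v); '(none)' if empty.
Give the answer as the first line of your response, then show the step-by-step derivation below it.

0-6(w=5) 1-5(w=2) 2-5(w=4) 2-6(w=1)

step 1: add edge 2-6 (w=1); MST = {2-6(w=1)}
step 2: add edge 1-5 (w=2); MST = {1-5(w=2) 2-6(w=1)}
step 3: add edge 2-5 (w=4); MST = {1-5(w=2) 2-5(w=4) 2-6(w=1)}
step 4: add edge 0-6 (w=5); MST = {0-6(w=5) 1-5(w=2) 2-5(w=4) 2-6(w=1)}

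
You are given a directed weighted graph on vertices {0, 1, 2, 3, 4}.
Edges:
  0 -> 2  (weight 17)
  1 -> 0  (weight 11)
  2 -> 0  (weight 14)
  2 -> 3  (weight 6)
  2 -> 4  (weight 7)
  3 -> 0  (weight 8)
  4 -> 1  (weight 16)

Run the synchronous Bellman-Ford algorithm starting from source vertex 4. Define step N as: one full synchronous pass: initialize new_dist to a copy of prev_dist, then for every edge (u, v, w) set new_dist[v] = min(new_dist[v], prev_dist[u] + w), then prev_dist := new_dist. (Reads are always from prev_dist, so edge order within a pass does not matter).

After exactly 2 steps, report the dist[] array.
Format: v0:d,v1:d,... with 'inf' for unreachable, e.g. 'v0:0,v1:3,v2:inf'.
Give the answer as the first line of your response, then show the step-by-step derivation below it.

v0:27,v1:16,v2:inf,v3:inf,v4:0

step 1: dist = v0:inf,v1:16,v2:inf,v3:inf,v4:0
step 2: dist = v0:27,v1:16,v2:inf,v3:inf,v4:0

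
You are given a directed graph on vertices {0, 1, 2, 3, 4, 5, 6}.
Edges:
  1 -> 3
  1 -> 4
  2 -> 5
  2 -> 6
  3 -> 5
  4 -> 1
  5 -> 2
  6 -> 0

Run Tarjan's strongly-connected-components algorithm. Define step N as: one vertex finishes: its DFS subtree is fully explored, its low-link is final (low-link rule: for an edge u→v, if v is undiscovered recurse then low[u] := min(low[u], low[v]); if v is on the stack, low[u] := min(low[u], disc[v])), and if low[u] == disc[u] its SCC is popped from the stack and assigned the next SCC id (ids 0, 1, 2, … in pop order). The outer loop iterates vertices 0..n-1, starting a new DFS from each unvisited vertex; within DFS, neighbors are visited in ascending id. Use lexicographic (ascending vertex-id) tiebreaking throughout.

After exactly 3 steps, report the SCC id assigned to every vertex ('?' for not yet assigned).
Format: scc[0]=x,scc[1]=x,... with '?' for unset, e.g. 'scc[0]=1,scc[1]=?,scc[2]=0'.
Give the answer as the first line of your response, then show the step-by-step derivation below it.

scc[0]=0,scc[1]=?,scc[2]=?,scc[3]=?,scc[4]=?,scc[5]=?,scc[6]=1

step 1: low=(low[0]=0,low[1]=?,low[2]=?,low[3]=?,low[4]=?,low[5]=?,low[6]=?); scc=(scc[0]=0,scc[1]=?,scc[2]=?,scc[3]=?,scc[4]=?,scc[5]=?,scc[6]=?)
step 2: low=(low[0]=0,low[1]=1,low[2]=3,low[3]=2,low[4]=?,low[5]=3,low[6]=5); scc=(scc[0]=0,scc[1]=?,scc[2]=?,scc[3]=?,scc[4]=?,scc[5]=?,scc[6]=1)
step 3: low=(low[0]=0,low[1]=1,low[2]=3,low[3]=2,low[4]=?,low[5]=3,low[6]=5); scc=(scc[0]=0,scc[1]=?,scc[2]=?,scc[3]=?,scc[4]=?,scc[5]=?,scc[6]=1)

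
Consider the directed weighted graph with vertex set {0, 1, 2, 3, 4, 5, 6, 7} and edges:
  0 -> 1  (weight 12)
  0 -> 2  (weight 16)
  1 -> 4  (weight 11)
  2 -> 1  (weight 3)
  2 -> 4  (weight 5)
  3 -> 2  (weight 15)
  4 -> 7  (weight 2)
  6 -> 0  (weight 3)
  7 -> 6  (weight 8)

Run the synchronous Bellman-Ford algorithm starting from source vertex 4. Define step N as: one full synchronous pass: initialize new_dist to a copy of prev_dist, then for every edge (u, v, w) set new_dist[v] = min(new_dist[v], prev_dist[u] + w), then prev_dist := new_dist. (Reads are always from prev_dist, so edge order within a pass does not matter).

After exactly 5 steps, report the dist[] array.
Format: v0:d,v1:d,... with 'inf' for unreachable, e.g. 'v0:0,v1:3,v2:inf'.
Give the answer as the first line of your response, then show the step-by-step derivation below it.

v0:13,v1:25,v2:29,v3:inf,v4:0,v5:inf,v6:10,v7:2

step 1: dist = v0:inf,v1:inf,v2:inf,v3:inf,v4:0,v5:inf,v6:inf,v7:2
step 2: dist = v0:inf,v1:inf,v2:inf,v3:inf,v4:0,v5:inf,v6:10,v7:2
step 3: dist = v0:13,v1:inf,v2:inf,v3:inf,v4:0,v5:inf,v6:10,v7:2
step 4: dist = v0:13,v1:25,v2:29,v3:inf,v4:0,v5:inf,v6:10,v7:2
step 5: dist = v0:13,v1:25,v2:29,v3:inf,v4:0,v5:inf,v6:10,v7:2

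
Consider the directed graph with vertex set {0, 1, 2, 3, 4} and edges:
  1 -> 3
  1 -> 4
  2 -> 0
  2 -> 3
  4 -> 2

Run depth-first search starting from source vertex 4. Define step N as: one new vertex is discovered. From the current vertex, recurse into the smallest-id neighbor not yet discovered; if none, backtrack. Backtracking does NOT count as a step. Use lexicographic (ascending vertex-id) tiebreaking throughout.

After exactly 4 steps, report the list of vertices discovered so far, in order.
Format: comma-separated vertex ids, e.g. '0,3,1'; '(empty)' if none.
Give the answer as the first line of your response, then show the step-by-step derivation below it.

4,2,0,3

step 1: discover 4; path=4; order=4
step 2: discover 2; path=4>2; order=4,2
step 3: discover 0; path=4>2>0; order=4,2,0
step 4: discover 3; path=4>2>3; order=4,2,0,3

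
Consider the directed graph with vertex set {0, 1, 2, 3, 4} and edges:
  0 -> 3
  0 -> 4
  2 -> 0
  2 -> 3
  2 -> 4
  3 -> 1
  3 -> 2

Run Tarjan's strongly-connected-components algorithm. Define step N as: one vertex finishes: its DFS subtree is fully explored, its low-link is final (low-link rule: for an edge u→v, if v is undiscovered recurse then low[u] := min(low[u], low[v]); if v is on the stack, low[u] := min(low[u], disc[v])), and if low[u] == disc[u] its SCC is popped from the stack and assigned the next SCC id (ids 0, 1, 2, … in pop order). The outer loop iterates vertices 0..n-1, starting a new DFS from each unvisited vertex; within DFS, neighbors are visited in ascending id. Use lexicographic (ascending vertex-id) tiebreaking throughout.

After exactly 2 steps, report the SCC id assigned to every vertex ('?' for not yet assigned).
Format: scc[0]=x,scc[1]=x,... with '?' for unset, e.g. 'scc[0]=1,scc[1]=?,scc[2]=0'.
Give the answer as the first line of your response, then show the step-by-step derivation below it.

scc[0]=?,scc[1]=0,scc[2]=?,scc[3]=?,scc[4]=1

step 1: low=(low[0]=0,low[1]=2,low[2]=?,low[3]=1,low[4]=?); scc=(scc[0]=?,scc[1]=0,scc[2]=?,scc[3]=?,scc[4]=?)
step 2: low=(low[0]=0,low[1]=2,low[2]=0,low[3]=1,low[4]=4); scc=(scc[0]=?,scc[1]=0,scc[2]=?,scc[3]=?,scc[4]=1)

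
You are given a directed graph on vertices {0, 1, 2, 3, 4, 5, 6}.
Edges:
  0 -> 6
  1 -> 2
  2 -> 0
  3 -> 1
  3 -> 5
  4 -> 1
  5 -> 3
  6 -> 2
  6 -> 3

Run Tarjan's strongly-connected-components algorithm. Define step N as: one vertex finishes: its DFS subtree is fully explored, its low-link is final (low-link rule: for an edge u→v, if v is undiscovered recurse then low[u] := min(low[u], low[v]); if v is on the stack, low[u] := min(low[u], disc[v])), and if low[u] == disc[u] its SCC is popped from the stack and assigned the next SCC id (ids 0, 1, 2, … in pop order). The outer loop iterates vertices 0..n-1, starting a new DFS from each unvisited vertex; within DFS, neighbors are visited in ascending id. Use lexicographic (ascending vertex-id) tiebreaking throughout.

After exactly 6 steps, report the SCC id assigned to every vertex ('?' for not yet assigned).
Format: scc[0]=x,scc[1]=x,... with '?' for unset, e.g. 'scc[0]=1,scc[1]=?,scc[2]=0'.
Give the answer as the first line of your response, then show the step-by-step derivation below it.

scc[0]=0,scc[1]=0,scc[2]=0,scc[3]=0,scc[4]=?,scc[5]=0,scc[6]=0

step 1: low=(low[0]=0,low[1]=?,low[2]=0,low[3]=?,low[4]=?,low[5]=?,low[6]=1); scc=(scc[0]=?,scc[1]=?,scc[2]=?,scc[3]=?,scc[4]=?,scc[5]=?,scc[6]=?)
step 2: low=(low[0]=0,low[1]=2,low[2]=0,low[3]=3,low[4]=?,low[5]=?,low[6]=0); scc=(scc[0]=?,scc[1]=?,scc[2]=?,scc[3]=?,scc[4]=?,scc[5]=?,scc[6]=?)
step 3: low=(low[0]=0,low[1]=2,low[2]=0,low[3]=2,low[4]=?,low[5]=3,low[6]=0); scc=(scc[0]=?,scc[1]=?,scc[2]=?,scc[3]=?,scc[4]=?,scc[5]=?,scc[6]=?)
step 4: low=(low[0]=0,low[1]=2,low[2]=0,low[3]=2,low[4]=?,low[5]=3,low[6]=0); scc=(scc[0]=?,scc[1]=?,scc[2]=?,scc[3]=?,scc[4]=?,scc[5]=?,scc[6]=?)
step 5: low=(low[0]=0,low[1]=2,low[2]=0,low[3]=2,low[4]=?,low[5]=3,low[6]=0); scc=(scc[0]=?,scc[1]=?,scc[2]=?,scc[3]=?,scc[4]=?,scc[5]=?,scc[6]=?)
step 6: low=(low[0]=0,low[1]=2,low[2]=0,low[3]=2,low[4]=?,low[5]=3,low[6]=0); scc=(scc[0]=0,scc[1]=0,scc[2]=0,scc[3]=0,scc[4]=?,scc[5]=0,scc[6]=0)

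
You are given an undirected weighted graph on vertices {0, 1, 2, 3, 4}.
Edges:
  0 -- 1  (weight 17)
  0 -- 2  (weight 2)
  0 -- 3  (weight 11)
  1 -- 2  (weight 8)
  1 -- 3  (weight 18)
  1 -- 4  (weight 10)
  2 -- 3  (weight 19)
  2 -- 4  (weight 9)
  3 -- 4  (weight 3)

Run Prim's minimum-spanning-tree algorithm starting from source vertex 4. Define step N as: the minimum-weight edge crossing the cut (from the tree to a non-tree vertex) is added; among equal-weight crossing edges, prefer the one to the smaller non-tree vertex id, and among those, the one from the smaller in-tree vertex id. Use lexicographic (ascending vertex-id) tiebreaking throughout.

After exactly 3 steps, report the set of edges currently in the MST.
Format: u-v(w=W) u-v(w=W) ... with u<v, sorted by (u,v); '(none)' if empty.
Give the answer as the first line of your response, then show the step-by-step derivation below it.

0-2(w=2) 2-4(w=9) 3-4(w=3)

step 1: add edge 3-4 (w=3); MST = {3-4(w=3)}
step 2: add edge 2-4 (w=9); MST = {2-4(w=9) 3-4(w=3)}
step 3: add edge 0-2 (w=2); MST = {0-2(w=2) 2-4(w=9) 3-4(w=3)}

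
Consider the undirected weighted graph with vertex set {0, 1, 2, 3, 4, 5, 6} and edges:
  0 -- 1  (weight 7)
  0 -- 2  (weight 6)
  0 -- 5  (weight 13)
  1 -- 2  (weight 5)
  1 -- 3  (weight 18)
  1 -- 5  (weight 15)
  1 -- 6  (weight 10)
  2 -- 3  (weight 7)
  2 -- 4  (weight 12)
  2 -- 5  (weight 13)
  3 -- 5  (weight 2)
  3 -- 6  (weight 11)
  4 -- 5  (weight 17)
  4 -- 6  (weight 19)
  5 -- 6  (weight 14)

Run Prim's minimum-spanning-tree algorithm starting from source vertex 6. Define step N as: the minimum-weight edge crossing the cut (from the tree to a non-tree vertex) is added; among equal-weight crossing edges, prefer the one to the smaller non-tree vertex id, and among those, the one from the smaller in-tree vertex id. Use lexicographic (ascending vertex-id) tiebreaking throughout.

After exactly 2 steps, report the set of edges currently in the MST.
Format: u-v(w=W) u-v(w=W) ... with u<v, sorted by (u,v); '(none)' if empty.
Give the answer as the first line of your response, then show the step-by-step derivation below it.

1-2(w=5) 1-6(w=10)

step 1: add edge 1-6 (w=10); MST = {1-6(w=10)}
step 2: add edge 1-2 (w=5); MST = {1-2(w=5) 1-6(w=10)}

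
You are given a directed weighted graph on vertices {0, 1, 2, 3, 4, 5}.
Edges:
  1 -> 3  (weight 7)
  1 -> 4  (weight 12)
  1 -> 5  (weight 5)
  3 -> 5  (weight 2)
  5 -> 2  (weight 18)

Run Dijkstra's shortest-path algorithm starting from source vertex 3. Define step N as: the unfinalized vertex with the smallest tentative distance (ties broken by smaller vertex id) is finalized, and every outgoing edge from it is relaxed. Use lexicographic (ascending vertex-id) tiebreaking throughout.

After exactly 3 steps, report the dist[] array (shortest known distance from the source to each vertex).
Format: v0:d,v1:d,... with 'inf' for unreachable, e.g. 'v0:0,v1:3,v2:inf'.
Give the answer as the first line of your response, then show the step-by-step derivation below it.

v0:inf,v1:inf,v2:20,v3:0,v4:inf,v5:2

step 1: dist = v0:inf,v1:inf,v2:inf,v3:0,v4:inf,v5:2
step 2: dist = v0:inf,v1:inf,v2:20,v3:0,v4:inf,v5:2
step 3: dist = v0:inf,v1:inf,v2:20,v3:0,v4:inf,v5:2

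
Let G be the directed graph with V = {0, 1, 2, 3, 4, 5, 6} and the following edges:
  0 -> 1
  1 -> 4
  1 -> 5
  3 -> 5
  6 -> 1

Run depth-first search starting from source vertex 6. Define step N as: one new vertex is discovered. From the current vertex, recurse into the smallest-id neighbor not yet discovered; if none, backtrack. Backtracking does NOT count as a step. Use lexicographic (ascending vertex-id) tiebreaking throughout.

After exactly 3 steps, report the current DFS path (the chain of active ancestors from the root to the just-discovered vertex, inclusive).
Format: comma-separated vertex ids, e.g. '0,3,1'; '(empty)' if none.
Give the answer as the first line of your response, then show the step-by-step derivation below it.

6,1,4

step 1: discover 6; path=6; order=6
step 2: discover 1; path=6>1; order=6,1
step 3: discover 4; path=6>1>4; order=6,1,4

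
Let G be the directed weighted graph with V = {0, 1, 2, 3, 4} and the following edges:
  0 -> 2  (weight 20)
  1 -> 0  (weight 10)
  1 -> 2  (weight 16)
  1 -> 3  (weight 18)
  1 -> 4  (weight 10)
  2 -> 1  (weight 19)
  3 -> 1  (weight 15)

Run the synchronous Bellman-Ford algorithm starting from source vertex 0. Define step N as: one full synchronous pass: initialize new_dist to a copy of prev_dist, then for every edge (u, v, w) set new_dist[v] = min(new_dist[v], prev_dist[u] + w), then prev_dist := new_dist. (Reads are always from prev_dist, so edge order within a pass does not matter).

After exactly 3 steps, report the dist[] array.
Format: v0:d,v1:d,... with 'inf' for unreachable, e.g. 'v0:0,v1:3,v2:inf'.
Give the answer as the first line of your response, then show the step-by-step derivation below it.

v0:0,v1:39,v2:20,v3:57,v4:49

step 1: dist = v0:0,v1:inf,v2:20,v3:inf,v4:inf
step 2: dist = v0:0,v1:39,v2:20,v3:inf,v4:inf
step 3: dist = v0:0,v1:39,v2:20,v3:57,v4:49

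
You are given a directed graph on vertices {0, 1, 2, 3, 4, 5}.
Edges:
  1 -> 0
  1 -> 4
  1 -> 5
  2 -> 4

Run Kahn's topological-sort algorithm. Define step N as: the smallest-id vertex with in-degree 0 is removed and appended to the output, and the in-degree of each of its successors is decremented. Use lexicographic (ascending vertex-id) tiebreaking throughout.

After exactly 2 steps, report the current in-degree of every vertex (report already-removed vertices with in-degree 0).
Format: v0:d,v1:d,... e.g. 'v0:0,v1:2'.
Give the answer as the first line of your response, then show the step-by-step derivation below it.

v0:0,v1:0,v2:0,v3:0,v4:1,v5:0

step 1: output 1; order=[1]; indeg=(0,0,0,0,1,0)
step 2: output 0; order=[1,0]; indeg=(0,0,0,0,1,0)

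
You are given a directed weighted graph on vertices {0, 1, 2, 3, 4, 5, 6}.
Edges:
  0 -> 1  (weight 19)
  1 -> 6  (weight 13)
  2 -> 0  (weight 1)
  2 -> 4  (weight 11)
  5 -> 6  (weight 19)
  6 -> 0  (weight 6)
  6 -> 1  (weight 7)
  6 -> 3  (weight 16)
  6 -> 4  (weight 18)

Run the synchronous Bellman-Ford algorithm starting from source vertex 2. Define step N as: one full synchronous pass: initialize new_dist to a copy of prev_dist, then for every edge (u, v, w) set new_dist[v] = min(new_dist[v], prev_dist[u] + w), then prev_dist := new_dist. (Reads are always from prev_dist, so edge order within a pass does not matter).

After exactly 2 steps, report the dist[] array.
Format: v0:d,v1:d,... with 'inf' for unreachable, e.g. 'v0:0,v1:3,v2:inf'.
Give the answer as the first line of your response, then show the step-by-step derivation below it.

v0:1,v1:20,v2:0,v3:inf,v4:11,v5:inf,v6:inf

step 1: dist = v0:1,v1:inf,v2:0,v3:inf,v4:11,v5:inf,v6:inf
step 2: dist = v0:1,v1:20,v2:0,v3:inf,v4:11,v5:inf,v6:inf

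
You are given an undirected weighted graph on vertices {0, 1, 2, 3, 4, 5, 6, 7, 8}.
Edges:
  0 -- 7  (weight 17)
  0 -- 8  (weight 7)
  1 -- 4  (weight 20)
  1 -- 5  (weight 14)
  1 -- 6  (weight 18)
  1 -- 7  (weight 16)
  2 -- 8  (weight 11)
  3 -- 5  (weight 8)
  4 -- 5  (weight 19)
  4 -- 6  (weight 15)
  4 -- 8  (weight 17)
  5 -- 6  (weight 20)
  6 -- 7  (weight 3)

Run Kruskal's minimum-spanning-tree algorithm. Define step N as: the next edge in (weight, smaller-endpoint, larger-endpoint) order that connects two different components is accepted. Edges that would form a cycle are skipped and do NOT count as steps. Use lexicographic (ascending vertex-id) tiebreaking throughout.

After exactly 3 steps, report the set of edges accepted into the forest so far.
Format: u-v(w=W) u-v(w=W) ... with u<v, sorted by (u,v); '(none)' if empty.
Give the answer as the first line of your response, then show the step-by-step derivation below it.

0-8(w=7) 3-5(w=8) 6-7(w=3)

step 1: add edge 6-7 (w=3); MST = {6-7(w=3)}
step 2: add edge 0-8 (w=7); MST = {0-8(w=7) 6-7(w=3)}
step 3: add edge 3-5 (w=8); MST = {0-8(w=7) 3-5(w=8) 6-7(w=3)}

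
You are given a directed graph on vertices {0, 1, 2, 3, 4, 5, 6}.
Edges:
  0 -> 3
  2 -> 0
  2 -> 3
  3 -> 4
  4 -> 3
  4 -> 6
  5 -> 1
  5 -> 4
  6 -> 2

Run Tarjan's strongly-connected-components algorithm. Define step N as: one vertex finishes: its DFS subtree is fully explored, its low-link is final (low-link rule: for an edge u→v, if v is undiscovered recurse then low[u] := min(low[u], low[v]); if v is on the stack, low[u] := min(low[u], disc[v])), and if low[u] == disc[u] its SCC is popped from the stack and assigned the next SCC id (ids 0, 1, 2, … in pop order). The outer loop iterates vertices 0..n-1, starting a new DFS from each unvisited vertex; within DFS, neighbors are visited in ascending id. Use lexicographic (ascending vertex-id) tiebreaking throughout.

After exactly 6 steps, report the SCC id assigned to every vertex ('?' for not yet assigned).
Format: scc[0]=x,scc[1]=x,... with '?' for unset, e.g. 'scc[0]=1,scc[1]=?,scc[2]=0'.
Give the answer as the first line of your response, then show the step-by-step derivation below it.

scc[0]=0,scc[1]=1,scc[2]=0,scc[3]=0,scc[4]=0,scc[5]=?,scc[6]=0

step 1: low=(low[0]=0,low[1]=?,low[2]=0,low[3]=1,low[4]=1,low[5]=?,low[6]=3); scc=(scc[0]=?,scc[1]=?,scc[2]=?,scc[3]=?,scc[4]=?,scc[5]=?,scc[6]=?)
step 2: low=(low[0]=0,low[1]=?,low[2]=0,low[3]=1,low[4]=1,low[5]=?,low[6]=0); scc=(scc[0]=?,scc[1]=?,scc[2]=?,scc[3]=?,scc[4]=?,scc[5]=?,scc[6]=?)
step 3: low=(low[0]=0,low[1]=?,low[2]=0,low[3]=1,low[4]=0,low[5]=?,low[6]=0); scc=(scc[0]=?,scc[1]=?,scc[2]=?,scc[3]=?,scc[4]=?,scc[5]=?,scc[6]=?)
step 4: low=(low[0]=0,low[1]=?,low[2]=0,low[3]=0,low[4]=0,low[5]=?,low[6]=0); scc=(scc[0]=?,scc[1]=?,scc[2]=?,scc[3]=?,scc[4]=?,scc[5]=?,scc[6]=?)
step 5: low=(low[0]=0,low[1]=?,low[2]=0,low[3]=0,low[4]=0,low[5]=?,low[6]=0); scc=(scc[0]=0,scc[1]=?,scc[2]=0,scc[3]=0,scc[4]=0,scc[5]=?,scc[6]=0)
step 6: low=(low[0]=0,low[1]=5,low[2]=0,low[3]=0,low[4]=0,low[5]=?,low[6]=0); scc=(scc[0]=0,scc[1]=1,scc[2]=0,scc[3]=0,scc[4]=0,scc[5]=?,scc[6]=0)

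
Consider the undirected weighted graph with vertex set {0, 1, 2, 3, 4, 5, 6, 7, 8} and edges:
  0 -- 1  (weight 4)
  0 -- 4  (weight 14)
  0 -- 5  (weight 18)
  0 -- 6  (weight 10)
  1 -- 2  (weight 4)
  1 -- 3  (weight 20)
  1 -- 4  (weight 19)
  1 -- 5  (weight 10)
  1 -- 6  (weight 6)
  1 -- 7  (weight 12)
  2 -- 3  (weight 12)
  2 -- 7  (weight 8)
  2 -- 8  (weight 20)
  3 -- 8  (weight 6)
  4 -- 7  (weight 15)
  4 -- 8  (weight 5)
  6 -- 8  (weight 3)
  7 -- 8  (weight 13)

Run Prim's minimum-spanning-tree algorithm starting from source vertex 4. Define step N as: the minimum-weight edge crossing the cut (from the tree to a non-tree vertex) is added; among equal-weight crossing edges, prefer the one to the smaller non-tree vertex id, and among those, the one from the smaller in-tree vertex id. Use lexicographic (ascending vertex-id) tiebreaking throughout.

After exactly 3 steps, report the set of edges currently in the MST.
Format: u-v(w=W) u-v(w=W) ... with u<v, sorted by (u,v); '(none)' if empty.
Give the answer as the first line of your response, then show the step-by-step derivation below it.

1-6(w=6) 4-8(w=5) 6-8(w=3)

step 1: add edge 4-8 (w=5); MST = {4-8(w=5)}
step 2: add edge 6-8 (w=3); MST = {4-8(w=5) 6-8(w=3)}
step 3: add edge 1-6 (w=6); MST = {1-6(w=6) 4-8(w=5) 6-8(w=3)}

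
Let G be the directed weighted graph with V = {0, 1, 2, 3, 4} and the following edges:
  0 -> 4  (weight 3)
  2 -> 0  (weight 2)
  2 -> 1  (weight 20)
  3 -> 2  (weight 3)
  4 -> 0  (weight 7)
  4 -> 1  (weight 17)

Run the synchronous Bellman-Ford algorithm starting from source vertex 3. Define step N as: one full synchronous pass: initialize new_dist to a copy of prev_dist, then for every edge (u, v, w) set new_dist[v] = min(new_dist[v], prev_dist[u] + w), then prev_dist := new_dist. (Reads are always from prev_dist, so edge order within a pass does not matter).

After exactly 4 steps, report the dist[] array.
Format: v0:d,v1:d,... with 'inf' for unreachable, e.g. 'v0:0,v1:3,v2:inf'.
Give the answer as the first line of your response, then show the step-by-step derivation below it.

v0:5,v1:23,v2:3,v3:0,v4:8

step 1: dist = v0:inf,v1:inf,v2:3,v3:0,v4:inf
step 2: dist = v0:5,v1:23,v2:3,v3:0,v4:inf
step 3: dist = v0:5,v1:23,v2:3,v3:0,v4:8
step 4: dist = v0:5,v1:23,v2:3,v3:0,v4:8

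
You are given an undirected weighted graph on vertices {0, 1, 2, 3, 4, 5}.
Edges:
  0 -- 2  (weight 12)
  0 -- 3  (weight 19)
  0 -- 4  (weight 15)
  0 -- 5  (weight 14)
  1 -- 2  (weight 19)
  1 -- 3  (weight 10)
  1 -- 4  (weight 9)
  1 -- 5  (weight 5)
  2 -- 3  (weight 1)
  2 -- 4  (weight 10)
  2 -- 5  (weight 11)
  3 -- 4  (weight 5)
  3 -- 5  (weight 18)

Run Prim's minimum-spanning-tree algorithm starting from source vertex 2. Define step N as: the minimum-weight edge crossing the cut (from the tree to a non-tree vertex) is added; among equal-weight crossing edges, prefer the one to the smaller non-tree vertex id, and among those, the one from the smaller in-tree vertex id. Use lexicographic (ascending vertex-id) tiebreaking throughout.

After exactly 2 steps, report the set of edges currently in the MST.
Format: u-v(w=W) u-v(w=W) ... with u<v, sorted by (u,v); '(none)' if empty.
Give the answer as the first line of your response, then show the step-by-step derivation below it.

2-3(w=1) 3-4(w=5)

step 1: add edge 2-3 (w=1); MST = {2-3(w=1)}
step 2: add edge 3-4 (w=5); MST = {2-3(w=1) 3-4(w=5)}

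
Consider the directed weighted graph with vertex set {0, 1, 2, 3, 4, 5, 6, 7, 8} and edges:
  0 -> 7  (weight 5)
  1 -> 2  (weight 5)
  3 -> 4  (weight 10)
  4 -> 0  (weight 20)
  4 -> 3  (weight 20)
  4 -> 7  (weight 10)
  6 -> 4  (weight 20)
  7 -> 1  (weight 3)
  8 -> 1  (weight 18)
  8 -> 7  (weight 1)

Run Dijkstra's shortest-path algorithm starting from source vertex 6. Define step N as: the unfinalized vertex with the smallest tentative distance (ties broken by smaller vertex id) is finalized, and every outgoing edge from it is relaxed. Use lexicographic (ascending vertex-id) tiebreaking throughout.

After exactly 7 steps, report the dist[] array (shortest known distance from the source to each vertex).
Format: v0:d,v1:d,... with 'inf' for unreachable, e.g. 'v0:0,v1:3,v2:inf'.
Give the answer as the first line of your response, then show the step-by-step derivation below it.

v0:40,v1:33,v2:38,v3:40,v4:20,v5:inf,v6:0,v7:30,v8:inf

step 1: dist = v0:inf,v1:inf,v2:inf,v3:inf,v4:20,v5:inf,v6:0,v7:inf,v8:inf
step 2: dist = v0:40,v1:inf,v2:inf,v3:40,v4:20,v5:inf,v6:0,v7:30,v8:inf
step 3: dist = v0:40,v1:33,v2:inf,v3:40,v4:20,v5:inf,v6:0,v7:30,v8:inf
step 4: dist = v0:40,v1:33,v2:38,v3:40,v4:20,v5:inf,v6:0,v7:30,v8:inf
step 5: dist = v0:40,v1:33,v2:38,v3:40,v4:20,v5:inf,v6:0,v7:30,v8:inf
step 6: dist = v0:40,v1:33,v2:38,v3:40,v4:20,v5:inf,v6:0,v7:30,v8:inf
step 7: dist = v0:40,v1:33,v2:38,v3:40,v4:20,v5:inf,v6:0,v7:30,v8:inf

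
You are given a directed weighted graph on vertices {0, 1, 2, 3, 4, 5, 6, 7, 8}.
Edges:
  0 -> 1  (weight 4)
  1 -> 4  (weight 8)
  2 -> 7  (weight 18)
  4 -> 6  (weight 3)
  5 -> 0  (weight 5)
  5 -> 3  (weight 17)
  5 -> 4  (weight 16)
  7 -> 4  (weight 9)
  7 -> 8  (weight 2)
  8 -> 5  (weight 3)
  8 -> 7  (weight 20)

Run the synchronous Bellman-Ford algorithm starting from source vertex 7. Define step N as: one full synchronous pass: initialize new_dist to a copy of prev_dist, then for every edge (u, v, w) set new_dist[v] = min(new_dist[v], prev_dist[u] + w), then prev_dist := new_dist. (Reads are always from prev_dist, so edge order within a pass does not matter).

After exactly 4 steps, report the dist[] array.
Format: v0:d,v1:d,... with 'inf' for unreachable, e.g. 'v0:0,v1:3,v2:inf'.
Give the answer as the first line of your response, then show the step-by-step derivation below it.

v0:10,v1:14,v2:inf,v3:22,v4:9,v5:5,v6:12,v7:0,v8:2

step 1: dist = v0:inf,v1:inf,v2:inf,v3:inf,v4:9,v5:inf,v6:inf,v7:0,v8:2
step 2: dist = v0:inf,v1:inf,v2:inf,v3:inf,v4:9,v5:5,v6:12,v7:0,v8:2
step 3: dist = v0:10,v1:inf,v2:inf,v3:22,v4:9,v5:5,v6:12,v7:0,v8:2
step 4: dist = v0:10,v1:14,v2:inf,v3:22,v4:9,v5:5,v6:12,v7:0,v8:2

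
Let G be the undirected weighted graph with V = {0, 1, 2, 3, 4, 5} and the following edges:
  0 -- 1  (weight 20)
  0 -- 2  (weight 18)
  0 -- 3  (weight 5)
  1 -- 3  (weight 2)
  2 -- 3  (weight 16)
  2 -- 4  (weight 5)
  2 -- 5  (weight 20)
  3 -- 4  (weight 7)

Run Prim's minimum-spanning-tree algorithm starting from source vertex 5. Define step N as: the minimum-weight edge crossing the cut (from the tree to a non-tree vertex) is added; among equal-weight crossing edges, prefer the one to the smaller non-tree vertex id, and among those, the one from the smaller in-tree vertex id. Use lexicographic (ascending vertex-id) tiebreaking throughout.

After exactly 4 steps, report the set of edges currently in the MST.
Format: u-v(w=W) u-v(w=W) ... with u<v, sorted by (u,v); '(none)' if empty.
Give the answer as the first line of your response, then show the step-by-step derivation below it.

1-3(w=2) 2-4(w=5) 2-5(w=20) 3-4(w=7)

step 1: add edge 2-5 (w=20); MST = {2-5(w=20)}
step 2: add edge 2-4 (w=5); MST = {2-4(w=5) 2-5(w=20)}
step 3: add edge 3-4 (w=7); MST = {2-4(w=5) 2-5(w=20) 3-4(w=7)}
step 4: add edge 1-3 (w=2); MST = {1-3(w=2) 2-4(w=5) 2-5(w=20) 3-4(w=7)}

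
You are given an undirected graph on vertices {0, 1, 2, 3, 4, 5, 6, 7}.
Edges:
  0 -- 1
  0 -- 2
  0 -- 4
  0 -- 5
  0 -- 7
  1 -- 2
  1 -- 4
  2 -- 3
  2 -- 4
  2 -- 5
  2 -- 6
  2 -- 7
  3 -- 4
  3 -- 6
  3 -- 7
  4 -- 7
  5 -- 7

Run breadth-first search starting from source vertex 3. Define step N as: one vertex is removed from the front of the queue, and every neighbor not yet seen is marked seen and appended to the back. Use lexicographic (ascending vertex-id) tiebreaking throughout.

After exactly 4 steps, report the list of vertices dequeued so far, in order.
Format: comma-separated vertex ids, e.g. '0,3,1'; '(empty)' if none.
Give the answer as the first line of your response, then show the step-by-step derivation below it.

3,2,4,6

step 1: dequeue 3; queue=[2,4,6,7]; order=3
step 2: dequeue 2; queue=[4,6,7,0,1,5]; order=3,2
step 3: dequeue 4; queue=[6,7,0,1,5]; order=3,2,4
step 4: dequeue 6; queue=[7,0,1,5]; order=3,2,4,6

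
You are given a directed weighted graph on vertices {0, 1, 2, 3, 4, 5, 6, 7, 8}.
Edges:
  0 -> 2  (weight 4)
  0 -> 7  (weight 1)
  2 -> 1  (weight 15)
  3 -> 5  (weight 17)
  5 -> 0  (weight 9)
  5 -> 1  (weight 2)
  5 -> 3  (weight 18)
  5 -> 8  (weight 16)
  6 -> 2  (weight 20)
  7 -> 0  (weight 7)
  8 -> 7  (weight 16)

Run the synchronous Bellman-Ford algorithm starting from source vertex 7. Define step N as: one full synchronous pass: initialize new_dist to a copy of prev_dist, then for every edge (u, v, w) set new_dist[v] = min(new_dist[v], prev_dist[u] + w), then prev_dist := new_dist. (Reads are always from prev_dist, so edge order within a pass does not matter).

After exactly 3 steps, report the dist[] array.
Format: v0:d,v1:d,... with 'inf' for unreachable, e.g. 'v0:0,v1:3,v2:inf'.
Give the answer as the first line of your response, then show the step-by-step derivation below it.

v0:7,v1:26,v2:11,v3:inf,v4:inf,v5:inf,v6:inf,v7:0,v8:inf

step 1: dist = v0:7,v1:inf,v2:inf,v3:inf,v4:inf,v5:inf,v6:inf,v7:0,v8:inf
step 2: dist = v0:7,v1:inf,v2:11,v3:inf,v4:inf,v5:inf,v6:inf,v7:0,v8:inf
step 3: dist = v0:7,v1:26,v2:11,v3:inf,v4:inf,v5:inf,v6:inf,v7:0,v8:inf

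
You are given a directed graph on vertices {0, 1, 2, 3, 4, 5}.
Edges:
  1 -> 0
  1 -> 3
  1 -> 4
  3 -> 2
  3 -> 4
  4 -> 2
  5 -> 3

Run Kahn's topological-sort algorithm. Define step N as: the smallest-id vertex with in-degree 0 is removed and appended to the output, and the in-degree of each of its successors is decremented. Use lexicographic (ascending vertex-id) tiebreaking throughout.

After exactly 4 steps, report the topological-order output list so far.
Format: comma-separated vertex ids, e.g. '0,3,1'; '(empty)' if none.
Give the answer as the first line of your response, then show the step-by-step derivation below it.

1,0,5,3

step 1: output 1; order=[1]; indeg=(0,0,2,1,1,0)
step 2: output 0; order=[1,0]; indeg=(0,0,2,1,1,0)
step 3: output 5; order=[1,0,5]; indeg=(0,0,2,0,1,0)
step 4: output 3; order=[1,0,5,3]; indeg=(0,0,1,0,0,0)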